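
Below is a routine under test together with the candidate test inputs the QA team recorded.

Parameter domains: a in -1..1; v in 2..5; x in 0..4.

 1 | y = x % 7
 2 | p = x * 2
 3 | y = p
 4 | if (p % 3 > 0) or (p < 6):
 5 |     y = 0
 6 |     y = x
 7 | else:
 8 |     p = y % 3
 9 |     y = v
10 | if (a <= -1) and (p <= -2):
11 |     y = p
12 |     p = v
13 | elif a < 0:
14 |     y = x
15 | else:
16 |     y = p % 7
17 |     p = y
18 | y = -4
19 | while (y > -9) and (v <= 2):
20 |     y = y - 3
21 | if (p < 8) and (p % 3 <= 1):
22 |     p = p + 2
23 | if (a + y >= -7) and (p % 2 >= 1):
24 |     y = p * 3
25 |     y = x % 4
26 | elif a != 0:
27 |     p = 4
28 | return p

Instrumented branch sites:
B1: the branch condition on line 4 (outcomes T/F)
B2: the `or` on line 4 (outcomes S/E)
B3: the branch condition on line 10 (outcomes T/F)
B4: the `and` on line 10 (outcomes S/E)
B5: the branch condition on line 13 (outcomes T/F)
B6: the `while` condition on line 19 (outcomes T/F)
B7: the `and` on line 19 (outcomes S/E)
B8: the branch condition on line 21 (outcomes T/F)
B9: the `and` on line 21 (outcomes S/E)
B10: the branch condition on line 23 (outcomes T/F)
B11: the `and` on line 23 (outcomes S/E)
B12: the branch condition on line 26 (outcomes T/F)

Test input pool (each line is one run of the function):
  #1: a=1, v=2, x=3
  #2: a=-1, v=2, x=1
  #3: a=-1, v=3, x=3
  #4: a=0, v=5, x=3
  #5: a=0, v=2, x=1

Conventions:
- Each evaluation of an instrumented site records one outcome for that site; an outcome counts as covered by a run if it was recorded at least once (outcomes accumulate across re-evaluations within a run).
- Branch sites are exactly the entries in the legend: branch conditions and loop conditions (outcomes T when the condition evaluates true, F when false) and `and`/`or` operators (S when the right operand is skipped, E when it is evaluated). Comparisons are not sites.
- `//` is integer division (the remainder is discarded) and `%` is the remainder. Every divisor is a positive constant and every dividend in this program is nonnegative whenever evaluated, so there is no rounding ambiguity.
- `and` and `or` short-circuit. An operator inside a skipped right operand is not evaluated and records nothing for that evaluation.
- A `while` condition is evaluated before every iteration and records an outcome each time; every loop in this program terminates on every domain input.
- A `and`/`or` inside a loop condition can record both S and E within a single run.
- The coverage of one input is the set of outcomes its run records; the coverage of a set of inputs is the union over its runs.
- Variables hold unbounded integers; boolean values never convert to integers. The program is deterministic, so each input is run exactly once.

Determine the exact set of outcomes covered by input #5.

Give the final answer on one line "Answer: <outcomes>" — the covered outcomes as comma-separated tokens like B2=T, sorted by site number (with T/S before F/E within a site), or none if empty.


Running input #5 (a=0, v=2, x=1), event by event:
  B2->S, B1->T, B4->S, B3->F, B5->F, B7->E, B6->T, B7->E, B6->T, B7->S
  B6->F, B9->E, B8->F, B11->S, B10->F, B12->F
distinct outcomes covered: B1=T, B2=S, B3=F, B4=S, B5=F, B6=T, B6=F, B7=S, B7=E, B8=F, B9=E, B10=F, B11=S, B12=F
Answer: B1=T, B2=S, B3=F, B4=S, B5=F, B6=T, B6=F, B7=S, B7=E, B8=F, B9=E, B10=F, B11=S, B12=F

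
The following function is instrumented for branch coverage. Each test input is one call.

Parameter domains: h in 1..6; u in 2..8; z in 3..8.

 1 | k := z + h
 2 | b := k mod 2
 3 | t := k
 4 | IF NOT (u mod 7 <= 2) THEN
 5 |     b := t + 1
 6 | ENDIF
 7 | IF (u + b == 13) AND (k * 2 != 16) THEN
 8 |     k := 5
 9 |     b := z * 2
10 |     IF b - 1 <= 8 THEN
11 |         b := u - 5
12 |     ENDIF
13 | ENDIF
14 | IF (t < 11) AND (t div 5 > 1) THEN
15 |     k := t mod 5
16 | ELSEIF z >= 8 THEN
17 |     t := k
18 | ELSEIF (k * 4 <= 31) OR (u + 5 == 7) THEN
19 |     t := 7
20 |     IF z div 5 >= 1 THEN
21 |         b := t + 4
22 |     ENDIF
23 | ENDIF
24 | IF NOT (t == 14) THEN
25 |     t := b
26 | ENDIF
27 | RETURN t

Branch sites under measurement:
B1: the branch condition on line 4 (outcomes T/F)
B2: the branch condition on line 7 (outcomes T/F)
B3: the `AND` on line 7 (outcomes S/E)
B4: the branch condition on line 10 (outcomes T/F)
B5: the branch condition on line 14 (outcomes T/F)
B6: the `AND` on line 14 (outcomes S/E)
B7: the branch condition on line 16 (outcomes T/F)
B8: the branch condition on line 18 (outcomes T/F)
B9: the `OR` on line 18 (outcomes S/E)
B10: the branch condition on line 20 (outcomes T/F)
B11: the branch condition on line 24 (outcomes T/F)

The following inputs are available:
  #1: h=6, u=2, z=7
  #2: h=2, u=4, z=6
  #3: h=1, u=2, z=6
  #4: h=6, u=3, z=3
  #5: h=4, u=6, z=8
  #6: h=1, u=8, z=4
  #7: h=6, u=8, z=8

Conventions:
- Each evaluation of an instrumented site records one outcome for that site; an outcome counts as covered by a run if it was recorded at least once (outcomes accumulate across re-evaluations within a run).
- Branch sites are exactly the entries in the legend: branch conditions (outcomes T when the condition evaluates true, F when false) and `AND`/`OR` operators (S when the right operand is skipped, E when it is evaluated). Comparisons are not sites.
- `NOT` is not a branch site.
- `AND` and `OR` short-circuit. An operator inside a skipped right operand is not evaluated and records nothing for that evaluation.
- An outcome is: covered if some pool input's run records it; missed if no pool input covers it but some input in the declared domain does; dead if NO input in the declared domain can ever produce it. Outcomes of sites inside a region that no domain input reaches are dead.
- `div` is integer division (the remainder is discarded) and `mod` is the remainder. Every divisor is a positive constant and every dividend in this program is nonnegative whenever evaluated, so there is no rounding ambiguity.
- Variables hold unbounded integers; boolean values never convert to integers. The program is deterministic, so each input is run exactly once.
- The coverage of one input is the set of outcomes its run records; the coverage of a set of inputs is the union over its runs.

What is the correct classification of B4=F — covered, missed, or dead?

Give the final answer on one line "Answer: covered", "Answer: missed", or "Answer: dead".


no pool input records B4=F
but domain input (h=1, u=3, z=8) does record it -> reachable, so missed
Answer: missed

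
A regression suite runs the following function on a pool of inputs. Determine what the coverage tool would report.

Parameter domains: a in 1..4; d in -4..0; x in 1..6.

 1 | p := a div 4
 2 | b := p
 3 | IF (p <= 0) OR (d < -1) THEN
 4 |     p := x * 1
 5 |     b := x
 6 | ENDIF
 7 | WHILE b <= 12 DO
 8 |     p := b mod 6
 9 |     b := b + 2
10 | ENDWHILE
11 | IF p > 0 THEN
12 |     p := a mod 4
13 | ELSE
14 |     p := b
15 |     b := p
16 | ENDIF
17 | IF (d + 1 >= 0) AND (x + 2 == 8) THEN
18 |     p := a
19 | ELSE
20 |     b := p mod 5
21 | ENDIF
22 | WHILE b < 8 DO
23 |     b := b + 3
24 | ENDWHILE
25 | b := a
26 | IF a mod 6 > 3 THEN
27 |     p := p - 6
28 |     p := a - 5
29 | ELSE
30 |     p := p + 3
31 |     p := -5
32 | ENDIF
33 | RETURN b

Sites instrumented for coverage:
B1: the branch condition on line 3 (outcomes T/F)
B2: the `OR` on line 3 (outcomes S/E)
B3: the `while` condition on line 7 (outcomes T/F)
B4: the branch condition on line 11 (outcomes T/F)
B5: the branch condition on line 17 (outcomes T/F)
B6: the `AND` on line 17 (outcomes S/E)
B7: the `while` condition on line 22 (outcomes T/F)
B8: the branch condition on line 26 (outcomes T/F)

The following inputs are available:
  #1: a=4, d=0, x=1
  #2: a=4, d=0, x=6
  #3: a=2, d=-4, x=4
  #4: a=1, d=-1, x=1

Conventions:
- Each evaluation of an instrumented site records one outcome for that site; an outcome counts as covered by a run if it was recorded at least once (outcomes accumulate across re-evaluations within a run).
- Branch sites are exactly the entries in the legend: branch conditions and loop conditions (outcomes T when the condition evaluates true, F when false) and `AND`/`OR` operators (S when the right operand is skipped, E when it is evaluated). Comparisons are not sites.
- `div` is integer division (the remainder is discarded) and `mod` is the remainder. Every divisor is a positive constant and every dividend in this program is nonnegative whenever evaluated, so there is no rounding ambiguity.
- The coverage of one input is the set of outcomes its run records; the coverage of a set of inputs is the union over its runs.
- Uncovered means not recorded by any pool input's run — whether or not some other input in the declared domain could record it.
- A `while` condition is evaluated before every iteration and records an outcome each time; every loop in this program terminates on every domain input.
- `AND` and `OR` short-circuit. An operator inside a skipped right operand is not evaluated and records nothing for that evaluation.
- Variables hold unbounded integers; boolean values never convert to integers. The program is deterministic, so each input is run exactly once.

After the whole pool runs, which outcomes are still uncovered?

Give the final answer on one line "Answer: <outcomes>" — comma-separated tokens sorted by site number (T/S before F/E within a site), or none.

test 1 (a=4, d=0, x=1) fires B2->E, B1->F, B3->T, B3->T, B3->T, B3->T, B3->T, B3->T, B3->F, B4->T, B6->E, B5->F, B7->T, B7->T, ...; hits B1=F, B2=E, B3=T, B3=F, B4=T, B5=F, B6=E, B7=T, B7=F, B8=T
test 2 (a=4, d=0, x=6) fires B2->E, B1->F, B3->T, B3->T, B3->T, B3->T, B3->T, B3->T, B3->F, B4->T, B6->E, B5->T, B7->F, B8->T; hits B1=F, B2=E, B3=T, B3=F, B4=T, B5=T, B6=E, B7=F, B8=T
test 3 (a=2, d=-4, x=4) fires B2->S, B1->T, B3->T, B3->T, B3->T, B3->T, B3->T, B3->F, B4->F, B6->S, B5->F, B7->T, B7->T, B7->F, ...; hits B1=T, B2=S, B3=T, B3=F, B4=F, B5=F, B6=S, B7=T, B7=F, B8=F
test 4 (a=1, d=-1, x=1) fires B2->S, B1->T, B3->T, B3->T, B3->T, B3->T, B3->T, B3->T, B3->F, B4->T, B6->E, B5->F, B7->T, B7->T, ...; hits B1=T, B2=S, B3=T, B3=F, B4=T, B5=F, B6=E, B7=T, B7=F, B8=F
union over the pool: B1=T, B1=F, B2=S, B2=E, B3=T, B3=F, B4=T, B4=F, B5=T, B5=F, B6=S, B6=E, B7=T, B7=F, B8=T, B8=F
uncovered (0 of 16): none

Answer: none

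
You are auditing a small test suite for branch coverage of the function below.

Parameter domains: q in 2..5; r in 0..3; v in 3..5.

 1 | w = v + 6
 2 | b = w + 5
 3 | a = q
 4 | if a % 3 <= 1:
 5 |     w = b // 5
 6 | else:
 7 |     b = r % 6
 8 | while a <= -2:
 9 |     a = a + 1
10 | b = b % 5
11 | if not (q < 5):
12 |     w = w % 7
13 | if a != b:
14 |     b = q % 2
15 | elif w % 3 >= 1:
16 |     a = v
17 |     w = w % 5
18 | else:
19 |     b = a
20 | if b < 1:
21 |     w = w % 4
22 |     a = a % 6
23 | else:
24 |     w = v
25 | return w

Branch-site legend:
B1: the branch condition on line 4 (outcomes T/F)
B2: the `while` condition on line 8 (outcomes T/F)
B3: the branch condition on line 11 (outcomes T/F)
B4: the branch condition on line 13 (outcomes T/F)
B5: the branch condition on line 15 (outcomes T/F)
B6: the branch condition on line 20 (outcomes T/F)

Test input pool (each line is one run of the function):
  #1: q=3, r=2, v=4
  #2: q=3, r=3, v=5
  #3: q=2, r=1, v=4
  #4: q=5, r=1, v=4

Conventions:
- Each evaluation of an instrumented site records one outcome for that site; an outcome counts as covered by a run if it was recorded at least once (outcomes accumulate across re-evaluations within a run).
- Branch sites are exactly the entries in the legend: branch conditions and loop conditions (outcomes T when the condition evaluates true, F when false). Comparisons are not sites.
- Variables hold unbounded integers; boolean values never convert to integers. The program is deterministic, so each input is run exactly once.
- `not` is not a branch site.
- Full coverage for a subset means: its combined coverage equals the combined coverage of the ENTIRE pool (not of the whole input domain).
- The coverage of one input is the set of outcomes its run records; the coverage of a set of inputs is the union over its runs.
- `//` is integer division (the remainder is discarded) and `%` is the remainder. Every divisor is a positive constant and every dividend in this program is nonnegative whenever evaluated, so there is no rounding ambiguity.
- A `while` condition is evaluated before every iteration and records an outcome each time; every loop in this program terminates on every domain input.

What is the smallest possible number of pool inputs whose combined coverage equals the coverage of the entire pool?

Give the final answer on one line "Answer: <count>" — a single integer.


#1 (q=3, r=2, v=4) -> B1->T, B2->F, B3->F, B4->T, B6->F; covered: B1=T, B2=F, B3=F, B4=T, B6=F
#2 (q=3, r=3, v=5) -> B1->T, B2->F, B3->F, B4->T, B6->F; covered: B1=T, B2=F, B3=F, B4=T, B6=F
#3 (q=2, r=1, v=4) -> B1->F, B2->F, B3->F, B4->T, B6->T; covered: B1=F, B2=F, B3=F, B4=T, B6=T
#4 (q=5, r=1, v=4) -> B1->F, B2->F, B3->T, B4->T, B6->F; covered: B1=F, B2=F, B3=T, B4=T, B6=F
together the pool reaches 8 outcomes: B1=T, B1=F, B2=F, B3=T, B3=F, B4=T, B6=T, B6=F
no size-1 subset reaches all 8 outcomes (best union: 5/8)
no size-2 subset reaches all 8 outcomes (best union: 7/8)
size 3: inputs {1, 3, 4} cover all 8 outcomes, and no lexicographically smaller subset of this size does
Answer: 3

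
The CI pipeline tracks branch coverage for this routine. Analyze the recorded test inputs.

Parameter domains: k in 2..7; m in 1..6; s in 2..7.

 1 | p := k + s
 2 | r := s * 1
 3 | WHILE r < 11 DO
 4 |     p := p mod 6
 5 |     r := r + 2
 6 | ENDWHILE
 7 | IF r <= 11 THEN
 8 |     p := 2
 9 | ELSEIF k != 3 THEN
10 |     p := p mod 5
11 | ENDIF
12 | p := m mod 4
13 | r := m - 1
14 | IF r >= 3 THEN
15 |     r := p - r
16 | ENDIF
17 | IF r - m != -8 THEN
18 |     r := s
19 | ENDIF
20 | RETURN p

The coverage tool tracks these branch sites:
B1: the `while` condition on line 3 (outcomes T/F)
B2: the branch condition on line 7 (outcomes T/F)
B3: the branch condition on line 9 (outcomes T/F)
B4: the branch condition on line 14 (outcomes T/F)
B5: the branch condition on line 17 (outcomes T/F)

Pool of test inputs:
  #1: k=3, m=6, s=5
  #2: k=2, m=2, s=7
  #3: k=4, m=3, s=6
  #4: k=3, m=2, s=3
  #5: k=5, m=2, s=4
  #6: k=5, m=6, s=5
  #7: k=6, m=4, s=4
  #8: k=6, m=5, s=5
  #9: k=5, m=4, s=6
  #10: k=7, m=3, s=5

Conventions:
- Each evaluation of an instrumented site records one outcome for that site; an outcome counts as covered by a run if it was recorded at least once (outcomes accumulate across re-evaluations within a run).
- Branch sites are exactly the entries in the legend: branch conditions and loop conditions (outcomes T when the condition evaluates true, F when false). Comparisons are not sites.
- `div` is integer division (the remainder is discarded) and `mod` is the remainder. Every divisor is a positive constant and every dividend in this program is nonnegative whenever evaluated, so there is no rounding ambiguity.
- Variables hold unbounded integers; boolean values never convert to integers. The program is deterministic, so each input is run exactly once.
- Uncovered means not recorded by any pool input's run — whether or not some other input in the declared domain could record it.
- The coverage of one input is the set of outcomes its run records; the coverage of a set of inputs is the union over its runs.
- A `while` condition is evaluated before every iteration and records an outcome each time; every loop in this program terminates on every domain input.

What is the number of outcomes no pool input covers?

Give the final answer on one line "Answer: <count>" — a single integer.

test 1 (k=3, m=6, s=5) hits B1=T, B1=F, B2=T, B4=T, B5=T
test 2 (k=2, m=2, s=7) hits B1=T, B1=F, B2=T, B4=F, B5=T
test 3 (k=4, m=3, s=6) hits B1=T, B1=F, B2=F, B3=T, B4=F, B5=T
test 4 (k=3, m=2, s=3) hits B1=T, B1=F, B2=T, B4=F, B5=T
test 5 (k=5, m=2, s=4) hits B1=T, B1=F, B2=F, B3=T, B4=F, B5=T
test 6 (k=5, m=6, s=5) hits B1=T, B1=F, B2=T, B4=T, B5=T
test 7 (k=6, m=4, s=4) hits B1=T, B1=F, B2=F, B3=T, B4=T, B5=T
test 8 (k=6, m=5, s=5) hits B1=T, B1=F, B2=T, B4=T, B5=F
test 9 (k=5, m=4, s=6) hits B1=T, B1=F, B2=F, B3=T, B4=T, B5=T
test 10 (k=7, m=3, s=5) hits B1=T, B1=F, B2=T, B4=F, B5=T
union over the pool: B1=T, B1=F, B2=T, B2=F, B3=T, B4=T, B4=F, B5=T, B5=F
uncovered (1 of 10): B3=F

Answer: 1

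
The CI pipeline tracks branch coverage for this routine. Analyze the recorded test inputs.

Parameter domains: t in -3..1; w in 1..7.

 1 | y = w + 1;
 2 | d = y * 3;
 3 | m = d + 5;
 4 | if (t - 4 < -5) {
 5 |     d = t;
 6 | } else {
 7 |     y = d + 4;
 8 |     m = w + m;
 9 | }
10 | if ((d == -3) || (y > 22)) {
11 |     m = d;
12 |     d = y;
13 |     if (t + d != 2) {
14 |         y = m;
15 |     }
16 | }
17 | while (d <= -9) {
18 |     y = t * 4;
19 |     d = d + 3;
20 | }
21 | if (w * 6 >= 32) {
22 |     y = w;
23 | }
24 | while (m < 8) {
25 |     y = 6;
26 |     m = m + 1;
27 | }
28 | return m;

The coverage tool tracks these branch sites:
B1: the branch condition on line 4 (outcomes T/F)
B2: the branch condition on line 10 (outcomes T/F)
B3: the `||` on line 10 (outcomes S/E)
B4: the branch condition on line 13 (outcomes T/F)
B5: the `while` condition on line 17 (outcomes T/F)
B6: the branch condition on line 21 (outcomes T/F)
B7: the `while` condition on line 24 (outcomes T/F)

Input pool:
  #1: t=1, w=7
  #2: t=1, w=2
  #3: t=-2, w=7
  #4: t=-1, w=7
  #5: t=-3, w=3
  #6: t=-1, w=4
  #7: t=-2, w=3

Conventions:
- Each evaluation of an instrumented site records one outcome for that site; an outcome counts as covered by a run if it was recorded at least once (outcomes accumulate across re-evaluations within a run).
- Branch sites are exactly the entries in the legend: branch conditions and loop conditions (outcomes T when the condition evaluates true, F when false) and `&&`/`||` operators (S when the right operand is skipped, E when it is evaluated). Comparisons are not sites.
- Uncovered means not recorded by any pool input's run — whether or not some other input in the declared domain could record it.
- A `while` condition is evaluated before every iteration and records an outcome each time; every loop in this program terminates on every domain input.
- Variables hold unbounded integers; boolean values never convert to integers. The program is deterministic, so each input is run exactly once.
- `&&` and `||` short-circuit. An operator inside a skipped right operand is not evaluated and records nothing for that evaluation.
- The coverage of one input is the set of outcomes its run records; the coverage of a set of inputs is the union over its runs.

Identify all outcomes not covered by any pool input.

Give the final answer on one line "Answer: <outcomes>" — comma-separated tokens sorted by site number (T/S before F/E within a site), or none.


input #1, t=1, w=7: outcomes B1=F, B2=T, B3=E, B4=T, B5=F, B6=T, B7=F
input #2, t=1, w=2: outcomes B1=F, B2=F, B3=E, B5=F, B6=F, B7=F
input #3, t=-2, w=7: outcomes B1=T, B2=F, B3=E, B5=F, B6=T, B7=F
input #4, t=-1, w=7: outcomes B1=F, B2=T, B3=E, B4=T, B5=F, B6=T, B7=F
input #5, t=-3, w=3: outcomes B1=T, B2=T, B3=S, B4=T, B5=F, B6=F, B7=T, B7=F
input #6, t=-1, w=4: outcomes B1=F, B2=F, B3=E, B5=F, B6=F, B7=F
input #7, t=-2, w=3: outcomes B1=T, B2=F, B3=E, B5=F, B6=F, B7=F
union over the pool: B1=T, B1=F, B2=T, B2=F, B3=S, B3=E, B4=T, B5=F, B6=T, B6=F, B7=T, B7=F
uncovered (2 of 14): B4=F, B5=T
Answer: B4=F, B5=T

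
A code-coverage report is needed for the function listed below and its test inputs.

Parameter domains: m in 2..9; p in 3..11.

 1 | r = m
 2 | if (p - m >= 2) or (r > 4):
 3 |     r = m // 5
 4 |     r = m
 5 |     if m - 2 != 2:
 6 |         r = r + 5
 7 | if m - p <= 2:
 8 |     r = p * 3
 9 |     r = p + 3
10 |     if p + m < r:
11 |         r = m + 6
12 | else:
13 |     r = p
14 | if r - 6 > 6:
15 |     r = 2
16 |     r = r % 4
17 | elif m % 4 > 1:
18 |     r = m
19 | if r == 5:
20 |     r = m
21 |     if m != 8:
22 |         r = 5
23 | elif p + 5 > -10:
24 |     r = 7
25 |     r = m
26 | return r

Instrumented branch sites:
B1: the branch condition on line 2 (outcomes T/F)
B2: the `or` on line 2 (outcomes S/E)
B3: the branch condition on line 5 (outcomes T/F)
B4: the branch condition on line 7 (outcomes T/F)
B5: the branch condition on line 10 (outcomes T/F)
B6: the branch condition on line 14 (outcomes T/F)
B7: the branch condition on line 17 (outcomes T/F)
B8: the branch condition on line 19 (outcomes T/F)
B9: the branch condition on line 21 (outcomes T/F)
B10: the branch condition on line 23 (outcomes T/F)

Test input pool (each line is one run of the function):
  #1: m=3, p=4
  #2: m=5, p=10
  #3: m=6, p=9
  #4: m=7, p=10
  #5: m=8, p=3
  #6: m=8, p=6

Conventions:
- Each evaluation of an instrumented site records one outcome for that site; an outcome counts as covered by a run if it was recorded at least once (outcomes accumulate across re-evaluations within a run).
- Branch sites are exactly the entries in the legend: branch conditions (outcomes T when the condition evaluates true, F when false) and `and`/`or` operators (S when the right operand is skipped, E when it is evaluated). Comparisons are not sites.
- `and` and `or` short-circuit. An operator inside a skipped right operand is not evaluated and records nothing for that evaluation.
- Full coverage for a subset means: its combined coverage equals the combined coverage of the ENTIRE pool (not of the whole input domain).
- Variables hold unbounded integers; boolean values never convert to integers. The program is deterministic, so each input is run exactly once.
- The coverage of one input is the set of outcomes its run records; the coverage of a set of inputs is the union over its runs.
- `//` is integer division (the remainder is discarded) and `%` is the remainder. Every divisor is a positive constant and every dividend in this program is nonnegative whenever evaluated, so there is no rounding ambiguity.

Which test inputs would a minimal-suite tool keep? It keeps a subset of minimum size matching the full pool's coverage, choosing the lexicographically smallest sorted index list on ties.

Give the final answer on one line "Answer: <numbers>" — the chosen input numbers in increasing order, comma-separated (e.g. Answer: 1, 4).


input #1 (m=3, p=4): covers B1=F, B2=E, B4=T, B5=F, B6=F, B7=T, B8=F, B10=T
input #2 (m=5, p=10): covers B1=T, B2=S, B3=T, B4=T, B5=F, B6=T, B8=F, B10=T
input #3 (m=6, p=9): covers B1=T, B2=S, B3=T, B4=T, B5=F, B6=F, B7=T, B8=F, B10=T
input #4 (m=7, p=10): covers B1=T, B2=S, B3=T, B4=T, B5=F, B6=T, B8=F, B10=T
input #5 (m=8, p=3): covers B1=T, B2=E, B3=T, B4=F, B6=F, B7=F, B8=F, B10=T
input #6 (m=8, p=6): covers B1=T, B2=E, B3=T, B4=T, B5=F, B6=F, B7=F, B8=F, B10=T
union over all inputs: B1=T, B1=F, B2=S, B2=E, B3=T, B4=T, B4=F, B5=F, B6=T, B6=F, B7=T, B7=F, B8=F, B10=T (14 outcomes)
every size-1 subset falls short of the 14 outcomes (best: 9/14)
every size-2 subset falls short of the 14 outcomes (best: 12/14)
the canonical winner is {1, 2, 5}: size 3, full 14-outcome coverage, earliest index list among size-3 covers
Answer: 1, 2, 5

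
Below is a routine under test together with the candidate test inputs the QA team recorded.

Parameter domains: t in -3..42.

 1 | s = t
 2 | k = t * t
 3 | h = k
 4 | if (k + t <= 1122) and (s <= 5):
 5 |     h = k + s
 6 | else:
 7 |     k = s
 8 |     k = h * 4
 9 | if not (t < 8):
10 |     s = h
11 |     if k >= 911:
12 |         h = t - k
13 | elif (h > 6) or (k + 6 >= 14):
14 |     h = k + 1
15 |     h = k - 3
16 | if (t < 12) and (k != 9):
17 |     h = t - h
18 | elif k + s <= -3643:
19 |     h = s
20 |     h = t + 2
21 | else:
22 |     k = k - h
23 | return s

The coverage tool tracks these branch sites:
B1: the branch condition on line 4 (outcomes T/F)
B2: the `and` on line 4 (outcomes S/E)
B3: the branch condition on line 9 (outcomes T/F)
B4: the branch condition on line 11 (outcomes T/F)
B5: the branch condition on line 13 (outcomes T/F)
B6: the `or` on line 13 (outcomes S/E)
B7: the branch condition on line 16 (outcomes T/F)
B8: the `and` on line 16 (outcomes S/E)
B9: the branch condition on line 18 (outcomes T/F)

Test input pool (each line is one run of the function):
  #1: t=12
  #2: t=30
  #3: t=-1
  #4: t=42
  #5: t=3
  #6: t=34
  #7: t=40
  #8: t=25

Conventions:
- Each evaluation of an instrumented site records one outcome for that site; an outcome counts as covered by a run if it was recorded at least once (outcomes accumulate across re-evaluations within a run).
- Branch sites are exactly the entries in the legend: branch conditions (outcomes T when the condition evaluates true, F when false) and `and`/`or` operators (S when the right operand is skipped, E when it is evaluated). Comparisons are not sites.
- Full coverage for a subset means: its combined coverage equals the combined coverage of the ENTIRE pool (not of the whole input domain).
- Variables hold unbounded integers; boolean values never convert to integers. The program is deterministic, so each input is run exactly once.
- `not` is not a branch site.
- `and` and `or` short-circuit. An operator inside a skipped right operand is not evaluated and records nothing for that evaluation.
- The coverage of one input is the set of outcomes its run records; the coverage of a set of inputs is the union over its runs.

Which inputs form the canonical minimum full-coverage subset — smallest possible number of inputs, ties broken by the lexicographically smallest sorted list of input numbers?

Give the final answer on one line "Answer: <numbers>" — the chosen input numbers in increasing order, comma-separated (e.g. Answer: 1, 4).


#1 (t=12) -> covered: B1=F, B2=E, B3=T, B4=F, B7=F, B8=S, B9=F
#2 (t=30) -> covered: B1=F, B2=E, B3=T, B4=T, B7=F, B8=S, B9=F
#3 (t=-1) -> covered: B1=T, B2=E, B3=F, B5=F, B6=E, B7=T, B8=E
#4 (t=42) -> covered: B1=F, B2=S, B3=T, B4=T, B7=F, B8=S, B9=F
#5 (t=3) -> covered: B1=T, B2=E, B3=F, B5=T, B6=S, B7=F, B8=E, B9=F
#6 (t=34) -> covered: B1=F, B2=S, B3=T, B4=T, B7=F, B8=S, B9=F
#7 (t=40) -> covered: B1=F, B2=S, B3=T, B4=T, B7=F, B8=S, B9=F
#8 (t=25) -> covered: B1=F, B2=E, B3=T, B4=T, B7=F, B8=S, B9=F
pool-wide coverage (17 outcomes): B1=T, B1=F, B2=S, B2=E, B3=T, B3=F, B4=T, B4=F, B5=T, B5=F, B6=S, B6=E, B7=T, B7=F, B8=S, B8=E, B9=F
checked all size-1 subsets: none covers 17 outcomes (max 8/17)
checked all size-2 subsets: none covers 17 outcomes (max 14/17)
checked all size-3 subsets: none covers 17 outcomes (max 16/17)
at size 4, {1, 3, 4, 5} reaches all 17 outcomes; every lexicographically earlier size-4 subset fails
Answer: 1, 3, 4, 5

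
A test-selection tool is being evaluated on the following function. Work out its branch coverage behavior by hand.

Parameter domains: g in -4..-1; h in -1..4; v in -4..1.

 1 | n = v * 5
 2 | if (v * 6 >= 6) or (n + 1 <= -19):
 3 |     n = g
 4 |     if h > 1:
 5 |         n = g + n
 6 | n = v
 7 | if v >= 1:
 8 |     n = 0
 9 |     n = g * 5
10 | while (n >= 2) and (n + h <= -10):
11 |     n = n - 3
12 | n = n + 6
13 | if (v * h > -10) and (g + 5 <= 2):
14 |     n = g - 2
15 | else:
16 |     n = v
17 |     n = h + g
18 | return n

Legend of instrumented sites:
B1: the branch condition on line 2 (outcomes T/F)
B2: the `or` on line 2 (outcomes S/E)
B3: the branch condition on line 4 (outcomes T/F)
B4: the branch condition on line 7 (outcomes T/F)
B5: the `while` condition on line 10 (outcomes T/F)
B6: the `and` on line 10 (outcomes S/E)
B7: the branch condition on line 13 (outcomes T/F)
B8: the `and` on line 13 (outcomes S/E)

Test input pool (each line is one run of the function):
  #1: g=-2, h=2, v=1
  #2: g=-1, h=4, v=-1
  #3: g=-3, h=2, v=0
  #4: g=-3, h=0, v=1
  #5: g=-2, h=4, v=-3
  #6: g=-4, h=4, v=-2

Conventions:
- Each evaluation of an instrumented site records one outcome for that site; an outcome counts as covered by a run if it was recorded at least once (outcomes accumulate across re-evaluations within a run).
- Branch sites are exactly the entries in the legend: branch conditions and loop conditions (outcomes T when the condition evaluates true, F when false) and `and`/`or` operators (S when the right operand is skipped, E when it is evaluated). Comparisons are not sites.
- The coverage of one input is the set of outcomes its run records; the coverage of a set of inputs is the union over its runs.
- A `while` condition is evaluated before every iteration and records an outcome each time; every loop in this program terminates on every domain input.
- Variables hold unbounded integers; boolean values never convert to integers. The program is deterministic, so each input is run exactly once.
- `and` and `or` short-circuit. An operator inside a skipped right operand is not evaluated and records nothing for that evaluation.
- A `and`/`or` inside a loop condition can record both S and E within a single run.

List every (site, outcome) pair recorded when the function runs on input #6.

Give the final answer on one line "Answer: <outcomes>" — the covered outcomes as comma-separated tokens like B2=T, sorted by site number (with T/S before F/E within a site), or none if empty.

Simulating input #6 (g=-4, h=4, v=-2) step by step:
  B2->E, B1->F, B4->F, B6->S, B5->F, B8->E, B7->T
as a set, this run covers: B1=F, B2=E, B4=F, B5=F, B6=S, B7=T, B8=E

Answer: B1=F, B2=E, B4=F, B5=F, B6=S, B7=T, B8=E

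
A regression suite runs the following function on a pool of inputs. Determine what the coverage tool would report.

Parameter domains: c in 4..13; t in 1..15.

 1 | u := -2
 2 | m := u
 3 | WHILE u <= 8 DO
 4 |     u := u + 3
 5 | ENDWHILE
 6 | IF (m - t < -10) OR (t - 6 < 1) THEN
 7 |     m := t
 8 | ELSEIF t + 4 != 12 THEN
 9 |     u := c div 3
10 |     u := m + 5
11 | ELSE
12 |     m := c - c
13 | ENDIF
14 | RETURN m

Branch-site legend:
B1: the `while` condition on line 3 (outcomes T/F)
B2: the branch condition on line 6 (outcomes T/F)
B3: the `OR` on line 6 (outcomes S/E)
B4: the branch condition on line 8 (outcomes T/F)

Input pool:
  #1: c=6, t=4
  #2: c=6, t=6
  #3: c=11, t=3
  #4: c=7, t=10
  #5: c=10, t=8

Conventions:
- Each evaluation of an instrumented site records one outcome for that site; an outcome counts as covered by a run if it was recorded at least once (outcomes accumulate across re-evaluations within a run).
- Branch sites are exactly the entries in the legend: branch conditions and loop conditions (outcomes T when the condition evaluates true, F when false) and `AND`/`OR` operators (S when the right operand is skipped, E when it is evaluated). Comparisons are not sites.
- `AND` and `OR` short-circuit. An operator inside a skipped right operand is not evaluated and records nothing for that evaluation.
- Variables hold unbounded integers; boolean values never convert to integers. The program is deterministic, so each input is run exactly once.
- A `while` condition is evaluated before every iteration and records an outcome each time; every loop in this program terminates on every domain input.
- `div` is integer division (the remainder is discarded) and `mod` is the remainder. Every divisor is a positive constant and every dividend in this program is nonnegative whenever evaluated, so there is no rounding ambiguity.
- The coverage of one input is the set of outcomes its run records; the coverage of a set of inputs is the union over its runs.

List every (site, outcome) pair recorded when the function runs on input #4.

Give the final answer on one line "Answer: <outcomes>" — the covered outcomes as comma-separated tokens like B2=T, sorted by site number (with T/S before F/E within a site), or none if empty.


Running input #4 (c=7, t=10), event by event:
  B1->T, B1->T, B1->T, B1->T, B1->F, B3->S, B2->T
distinct outcomes covered: B1=T, B1=F, B2=T, B3=S
Answer: B1=T, B1=F, B2=T, B3=S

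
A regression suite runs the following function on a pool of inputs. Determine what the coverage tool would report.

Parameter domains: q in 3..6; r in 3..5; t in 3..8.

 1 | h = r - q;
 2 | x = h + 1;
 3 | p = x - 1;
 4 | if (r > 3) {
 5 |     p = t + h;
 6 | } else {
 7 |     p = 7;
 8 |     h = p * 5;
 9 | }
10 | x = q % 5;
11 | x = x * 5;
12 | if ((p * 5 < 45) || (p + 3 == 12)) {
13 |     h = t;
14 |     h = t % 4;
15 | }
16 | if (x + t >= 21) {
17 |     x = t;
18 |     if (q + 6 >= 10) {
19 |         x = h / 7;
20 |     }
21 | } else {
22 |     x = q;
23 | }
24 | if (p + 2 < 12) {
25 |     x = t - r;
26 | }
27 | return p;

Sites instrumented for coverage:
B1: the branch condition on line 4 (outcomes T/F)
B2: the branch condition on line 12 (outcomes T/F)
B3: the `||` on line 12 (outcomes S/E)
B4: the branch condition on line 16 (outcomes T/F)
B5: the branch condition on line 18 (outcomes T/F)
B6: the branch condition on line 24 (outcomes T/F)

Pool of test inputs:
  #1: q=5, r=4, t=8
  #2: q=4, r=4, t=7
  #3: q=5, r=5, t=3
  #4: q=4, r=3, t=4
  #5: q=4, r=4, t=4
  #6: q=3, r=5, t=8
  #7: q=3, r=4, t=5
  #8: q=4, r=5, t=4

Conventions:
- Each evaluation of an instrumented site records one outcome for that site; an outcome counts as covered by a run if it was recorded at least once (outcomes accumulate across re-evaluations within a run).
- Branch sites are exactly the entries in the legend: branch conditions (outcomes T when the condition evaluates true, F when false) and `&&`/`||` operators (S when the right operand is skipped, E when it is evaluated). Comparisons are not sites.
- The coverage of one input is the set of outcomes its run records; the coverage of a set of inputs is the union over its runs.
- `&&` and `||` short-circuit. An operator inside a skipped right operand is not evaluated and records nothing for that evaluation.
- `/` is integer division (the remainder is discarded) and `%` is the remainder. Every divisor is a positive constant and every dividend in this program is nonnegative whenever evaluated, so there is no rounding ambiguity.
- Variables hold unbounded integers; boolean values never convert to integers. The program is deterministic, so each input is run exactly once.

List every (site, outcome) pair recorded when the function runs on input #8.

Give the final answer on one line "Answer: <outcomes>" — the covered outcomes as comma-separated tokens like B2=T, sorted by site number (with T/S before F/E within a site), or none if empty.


Event log for input #8 (q=4, r=5, t=4):
  B1->T, B3->S, B2->T, B4->T, B5->T, B6->T
distinct outcomes covered: B1=T, B2=T, B3=S, B4=T, B5=T, B6=T
Answer: B1=T, B2=T, B3=S, B4=T, B5=T, B6=T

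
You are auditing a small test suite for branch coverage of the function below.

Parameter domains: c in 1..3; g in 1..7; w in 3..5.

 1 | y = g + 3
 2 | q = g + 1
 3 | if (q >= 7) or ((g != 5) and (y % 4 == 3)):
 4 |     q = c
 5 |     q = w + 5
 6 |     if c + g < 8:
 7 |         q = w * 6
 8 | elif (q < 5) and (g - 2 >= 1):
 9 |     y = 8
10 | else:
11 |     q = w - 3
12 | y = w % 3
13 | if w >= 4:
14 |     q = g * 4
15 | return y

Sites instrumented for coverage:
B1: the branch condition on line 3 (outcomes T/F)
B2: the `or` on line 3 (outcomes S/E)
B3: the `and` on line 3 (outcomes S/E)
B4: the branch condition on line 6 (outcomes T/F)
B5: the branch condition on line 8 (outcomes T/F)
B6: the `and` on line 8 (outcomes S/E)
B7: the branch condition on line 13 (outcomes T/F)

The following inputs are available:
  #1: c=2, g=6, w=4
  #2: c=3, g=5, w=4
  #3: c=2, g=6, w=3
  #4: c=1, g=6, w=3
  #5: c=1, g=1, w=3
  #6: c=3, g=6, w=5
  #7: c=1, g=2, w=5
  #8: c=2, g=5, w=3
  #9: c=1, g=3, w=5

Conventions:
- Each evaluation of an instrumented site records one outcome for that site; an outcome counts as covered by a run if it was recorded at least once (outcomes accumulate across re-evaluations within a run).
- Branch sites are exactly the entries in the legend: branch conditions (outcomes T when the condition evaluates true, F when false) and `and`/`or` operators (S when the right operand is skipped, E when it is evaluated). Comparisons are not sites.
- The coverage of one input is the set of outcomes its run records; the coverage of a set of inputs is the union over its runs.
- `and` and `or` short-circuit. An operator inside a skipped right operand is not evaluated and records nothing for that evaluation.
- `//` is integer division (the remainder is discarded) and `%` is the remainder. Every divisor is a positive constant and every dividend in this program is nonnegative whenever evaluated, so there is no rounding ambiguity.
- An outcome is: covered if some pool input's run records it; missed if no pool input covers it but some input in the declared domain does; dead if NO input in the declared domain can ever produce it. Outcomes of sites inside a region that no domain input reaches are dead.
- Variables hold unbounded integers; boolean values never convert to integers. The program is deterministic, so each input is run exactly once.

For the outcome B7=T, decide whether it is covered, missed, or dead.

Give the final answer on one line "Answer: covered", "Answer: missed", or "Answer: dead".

B7=T is recorded by pool input(s) 1, 2, 6, 7, 9 -> covered

Answer: covered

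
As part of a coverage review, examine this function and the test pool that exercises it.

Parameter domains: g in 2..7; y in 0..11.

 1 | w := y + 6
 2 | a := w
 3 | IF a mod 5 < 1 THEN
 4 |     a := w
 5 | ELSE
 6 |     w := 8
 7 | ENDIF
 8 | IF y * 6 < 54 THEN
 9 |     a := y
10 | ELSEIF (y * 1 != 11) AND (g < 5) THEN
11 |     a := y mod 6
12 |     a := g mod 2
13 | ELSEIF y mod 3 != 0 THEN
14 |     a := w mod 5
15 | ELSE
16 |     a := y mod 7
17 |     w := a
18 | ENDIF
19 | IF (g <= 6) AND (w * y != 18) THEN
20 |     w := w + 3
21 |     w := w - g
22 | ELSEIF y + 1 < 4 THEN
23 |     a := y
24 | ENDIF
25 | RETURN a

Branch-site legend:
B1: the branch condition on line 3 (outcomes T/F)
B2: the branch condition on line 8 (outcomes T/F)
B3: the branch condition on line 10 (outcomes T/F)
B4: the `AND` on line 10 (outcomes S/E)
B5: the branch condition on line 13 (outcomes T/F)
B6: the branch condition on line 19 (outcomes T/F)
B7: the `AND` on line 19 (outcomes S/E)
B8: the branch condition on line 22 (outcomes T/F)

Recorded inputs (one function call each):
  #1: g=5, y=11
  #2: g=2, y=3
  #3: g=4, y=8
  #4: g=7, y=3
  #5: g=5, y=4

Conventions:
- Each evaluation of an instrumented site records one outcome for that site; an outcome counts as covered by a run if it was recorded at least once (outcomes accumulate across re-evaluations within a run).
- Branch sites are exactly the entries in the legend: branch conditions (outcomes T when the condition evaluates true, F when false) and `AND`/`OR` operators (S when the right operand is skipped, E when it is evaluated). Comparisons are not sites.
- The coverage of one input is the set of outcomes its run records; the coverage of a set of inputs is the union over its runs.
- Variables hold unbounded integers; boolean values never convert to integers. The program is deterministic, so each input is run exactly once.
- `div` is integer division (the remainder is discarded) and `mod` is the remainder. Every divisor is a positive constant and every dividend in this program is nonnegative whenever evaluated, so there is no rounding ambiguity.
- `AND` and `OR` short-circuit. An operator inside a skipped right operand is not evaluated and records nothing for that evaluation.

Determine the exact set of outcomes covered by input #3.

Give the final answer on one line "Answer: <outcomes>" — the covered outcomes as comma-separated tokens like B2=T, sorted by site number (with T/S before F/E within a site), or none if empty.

Running input #3 (g=4, y=8), event by event:
  B1->F, B2->T, B7->E, B6->T
distinct outcomes covered: B1=F, B2=T, B6=T, B7=E

Answer: B1=F, B2=T, B6=T, B7=E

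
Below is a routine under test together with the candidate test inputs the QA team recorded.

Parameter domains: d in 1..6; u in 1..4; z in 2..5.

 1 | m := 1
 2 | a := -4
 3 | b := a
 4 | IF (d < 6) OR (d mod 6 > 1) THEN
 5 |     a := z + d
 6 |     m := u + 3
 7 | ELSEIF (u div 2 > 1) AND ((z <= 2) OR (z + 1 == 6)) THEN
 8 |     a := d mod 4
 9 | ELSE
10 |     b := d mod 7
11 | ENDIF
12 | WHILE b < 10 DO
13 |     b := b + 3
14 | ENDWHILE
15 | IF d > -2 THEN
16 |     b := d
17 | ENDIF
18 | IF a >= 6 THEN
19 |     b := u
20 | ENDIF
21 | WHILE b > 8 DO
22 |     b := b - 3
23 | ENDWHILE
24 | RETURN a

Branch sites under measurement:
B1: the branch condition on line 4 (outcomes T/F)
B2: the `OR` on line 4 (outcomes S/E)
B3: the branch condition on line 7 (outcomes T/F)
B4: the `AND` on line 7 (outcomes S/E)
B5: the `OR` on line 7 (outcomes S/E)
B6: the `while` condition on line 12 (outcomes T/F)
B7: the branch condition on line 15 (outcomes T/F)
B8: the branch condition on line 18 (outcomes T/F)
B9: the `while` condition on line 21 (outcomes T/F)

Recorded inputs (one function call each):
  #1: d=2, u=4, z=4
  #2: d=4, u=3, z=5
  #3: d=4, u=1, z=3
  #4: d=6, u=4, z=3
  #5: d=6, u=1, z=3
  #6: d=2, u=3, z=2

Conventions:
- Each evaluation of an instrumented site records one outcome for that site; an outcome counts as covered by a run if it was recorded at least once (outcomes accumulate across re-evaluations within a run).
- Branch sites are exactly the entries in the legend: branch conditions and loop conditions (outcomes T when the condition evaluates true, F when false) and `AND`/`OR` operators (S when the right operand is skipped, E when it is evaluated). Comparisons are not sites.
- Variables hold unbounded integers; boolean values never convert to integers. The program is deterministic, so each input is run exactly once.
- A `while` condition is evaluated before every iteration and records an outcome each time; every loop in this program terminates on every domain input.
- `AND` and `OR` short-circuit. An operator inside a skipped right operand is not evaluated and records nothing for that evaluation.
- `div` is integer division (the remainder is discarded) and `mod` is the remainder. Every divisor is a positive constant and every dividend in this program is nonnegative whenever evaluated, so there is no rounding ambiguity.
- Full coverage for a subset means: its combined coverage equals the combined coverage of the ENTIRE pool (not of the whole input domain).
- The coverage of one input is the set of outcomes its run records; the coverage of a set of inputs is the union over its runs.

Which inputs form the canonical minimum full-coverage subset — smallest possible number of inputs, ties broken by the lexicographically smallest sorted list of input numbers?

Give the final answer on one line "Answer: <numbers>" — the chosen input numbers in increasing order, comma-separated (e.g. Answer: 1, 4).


test 1 (d=2, u=4, z=4) fires B2->S, B1->T, B6->T, B6->T, B6->T, B6->T, B6->T, B6->F, B7->T, B8->T, B9->F; hits B1=T, B2=S, B6=T, B6=F, B7=T, B8=T, B9=F
test 2 (d=4, u=3, z=5) fires B2->S, B1->T, B6->T, B6->T, B6->T, B6->T, B6->T, B6->F, B7->T, B8->T, B9->F; hits B1=T, B2=S, B6=T, B6=F, B7=T, B8=T, B9=F
test 3 (d=4, u=1, z=3) fires B2->S, B1->T, B6->T, B6->T, B6->T, B6->T, B6->T, B6->F, B7->T, B8->T, B9->F; hits B1=T, B2=S, B6=T, B6=F, B7=T, B8=T, B9=F
test 4 (d=6, u=4, z=3) fires B2->E, B1->F, B4->E, B5->E, B3->F, B6->T, B6->T, B6->F, B7->T, B8->F, B9->F; hits B1=F, B2=E, B3=F, B4=E, B5=E, B6=T, B6=F, B7=T, B8=F, B9=F
test 5 (d=6, u=1, z=3) fires B2->E, B1->F, B4->S, B3->F, B6->T, B6->T, B6->F, B7->T, B8->F, B9->F; hits B1=F, B2=E, B3=F, B4=S, B6=T, B6=F, B7=T, B8=F, B9=F
test 6 (d=2, u=3, z=2) fires B2->S, B1->T, B6->T, B6->T, B6->T, B6->T, B6->T, B6->F, B7->T, B8->F, B9->F; hits B1=T, B2=S, B6=T, B6=F, B7=T, B8=F, B9=F
the full pool covers 14 outcomes: B1=T, B1=F, B2=S, B2=E, B3=F, B4=S, B4=E, B5=E, B6=T, B6=F, B7=T, B8=T, B8=F, B9=F
every size-1 subset falls short of the 14 outcomes (best: 10/14)
every size-2 subset falls short of the 14 outcomes (best: 13/14)
the canonical winner is {1, 4, 5}: size 3, full 14-outcome coverage, earliest index list among size-3 covers
Answer: 1, 4, 5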